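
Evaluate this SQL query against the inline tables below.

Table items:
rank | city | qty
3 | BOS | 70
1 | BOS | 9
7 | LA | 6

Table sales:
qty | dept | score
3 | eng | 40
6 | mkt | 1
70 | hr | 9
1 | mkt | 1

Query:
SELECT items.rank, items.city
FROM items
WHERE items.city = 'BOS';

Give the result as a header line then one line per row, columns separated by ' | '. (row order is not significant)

After WHERE (2 rows):
items.rank | items.city | items.qty
3 | BOS | 70
1 | BOS | 9
After SELECT (2 rows):
items.rank | items.city
3 | BOS
1 | BOS

== RESULT ==
items.rank | items.city
3 | BOS
1 | BOS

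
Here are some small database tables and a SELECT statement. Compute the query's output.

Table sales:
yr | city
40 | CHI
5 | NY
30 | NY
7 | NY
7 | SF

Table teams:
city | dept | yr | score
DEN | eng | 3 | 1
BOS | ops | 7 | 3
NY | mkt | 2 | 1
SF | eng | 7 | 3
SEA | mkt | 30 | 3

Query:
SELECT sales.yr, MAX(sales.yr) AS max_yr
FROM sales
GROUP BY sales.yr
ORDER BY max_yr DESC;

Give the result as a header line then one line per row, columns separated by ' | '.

After GROUP BY (4 rows):
sales.yr | max_yr
40 | 40
5 | 5
30 | 30
7 | 7
After ORDER BY (4 rows):
sales.yr | max_yr
40 | 40
30 | 30
7 | 7
5 | 5

== RESULT ==
sales.yr | max_yr
40 | 40
30 | 30
7 | 7
5 | 5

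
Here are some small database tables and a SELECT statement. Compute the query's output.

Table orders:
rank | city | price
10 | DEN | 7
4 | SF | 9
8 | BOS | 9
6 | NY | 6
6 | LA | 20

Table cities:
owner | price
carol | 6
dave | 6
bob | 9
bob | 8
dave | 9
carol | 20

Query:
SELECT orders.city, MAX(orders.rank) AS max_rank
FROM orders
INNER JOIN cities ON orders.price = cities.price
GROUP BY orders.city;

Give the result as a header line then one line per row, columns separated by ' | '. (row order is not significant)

== RESULT ==
orders.city | max_rank
SF | 4
BOS | 8
NY | 6
LA | 6

Derivation:
After JOIN cities (7 rows):
orders.rank | orders.city | orders.price | cities.owner | cities.price
4 | SF | 9 | bob | 9
4 | SF | 9 | dave | 9
8 | BOS | 9 | bob | 9
8 | BOS | 9 | dave | 9
6 | NY | 6 | carol | 6
6 | NY | 6 | dave | 6
6 | LA | 20 | carol | 20
After GROUP BY (4 rows):
orders.city | max_rank
SF | 4
BOS | 8
NY | 6
LA | 6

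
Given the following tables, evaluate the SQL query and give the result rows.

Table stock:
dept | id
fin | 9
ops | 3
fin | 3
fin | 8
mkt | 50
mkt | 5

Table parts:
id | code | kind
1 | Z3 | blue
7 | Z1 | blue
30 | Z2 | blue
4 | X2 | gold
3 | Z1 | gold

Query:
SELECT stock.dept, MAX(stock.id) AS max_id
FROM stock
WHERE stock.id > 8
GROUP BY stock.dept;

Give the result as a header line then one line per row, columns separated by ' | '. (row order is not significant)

After WHERE (2 rows):
stock.dept | stock.id
fin | 9
mkt | 50
After GROUP BY (2 rows):
stock.dept | max_id
fin | 9
mkt | 50

== RESULT ==
stock.dept | max_id
fin | 9
mkt | 50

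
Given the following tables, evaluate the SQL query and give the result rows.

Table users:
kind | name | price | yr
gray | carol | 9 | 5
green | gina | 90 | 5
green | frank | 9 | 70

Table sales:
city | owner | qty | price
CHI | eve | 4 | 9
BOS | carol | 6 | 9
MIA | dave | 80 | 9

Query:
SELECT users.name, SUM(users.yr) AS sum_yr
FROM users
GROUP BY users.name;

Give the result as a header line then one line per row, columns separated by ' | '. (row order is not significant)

== RESULT ==
users.name | sum_yr
carol | 5
gina | 5
frank | 70

Derivation:
After GROUP BY (3 rows):
users.name | sum_yr
carol | 5
gina | 5
frank | 70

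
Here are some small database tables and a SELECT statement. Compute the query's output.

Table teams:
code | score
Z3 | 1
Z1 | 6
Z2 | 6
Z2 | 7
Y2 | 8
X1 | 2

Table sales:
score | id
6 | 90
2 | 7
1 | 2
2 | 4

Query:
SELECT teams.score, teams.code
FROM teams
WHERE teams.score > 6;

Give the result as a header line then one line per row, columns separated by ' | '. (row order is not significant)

== RESULT ==
teams.score | teams.code
7 | Z2
8 | Y2

Derivation:
After WHERE (2 rows):
teams.code | teams.score
Z2 | 7
Y2 | 8
After SELECT (2 rows):
teams.score | teams.code
7 | Z2
8 | Y2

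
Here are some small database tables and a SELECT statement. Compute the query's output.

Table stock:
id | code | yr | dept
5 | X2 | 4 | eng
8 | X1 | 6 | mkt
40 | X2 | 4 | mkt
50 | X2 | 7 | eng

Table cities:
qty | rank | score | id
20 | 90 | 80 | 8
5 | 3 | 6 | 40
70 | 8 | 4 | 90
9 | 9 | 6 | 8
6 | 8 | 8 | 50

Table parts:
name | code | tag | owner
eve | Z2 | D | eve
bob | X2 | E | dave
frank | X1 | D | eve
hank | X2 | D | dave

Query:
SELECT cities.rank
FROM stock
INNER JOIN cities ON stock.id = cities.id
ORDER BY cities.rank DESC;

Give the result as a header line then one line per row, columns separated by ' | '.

== RESULT ==
cities.rank
90
9
8
3

Derivation:
After JOIN cities (4 rows):
stock.id | stock.code | stock.yr | stock.dept | cities.qty | cities.rank | cities.score | cities.id
8 | X1 | 6 | mkt | 20 | 90 | 80 | 8
8 | X1 | 6 | mkt | 9 | 9 | 6 | 8
40 | X2 | 4 | mkt | 5 | 3 | 6 | 40
50 | X2 | 7 | eng | 6 | 8 | 8 | 50
After SELECT (4 rows):
cities.rank
90
9
3
8
After ORDER BY (4 rows):
cities.rank
90
9
8
3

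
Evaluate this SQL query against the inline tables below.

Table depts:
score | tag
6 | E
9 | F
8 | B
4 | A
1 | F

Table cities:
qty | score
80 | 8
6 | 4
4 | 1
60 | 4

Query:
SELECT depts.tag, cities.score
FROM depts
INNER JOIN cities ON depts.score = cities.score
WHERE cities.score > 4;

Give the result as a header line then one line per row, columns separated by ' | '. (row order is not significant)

After JOIN cities (4 rows):
depts.score | depts.tag | cities.qty | cities.score
8 | B | 80 | 8
4 | A | 6 | 4
4 | A | 60 | 4
1 | F | 4 | 1
After WHERE (1 rows):
depts.score | depts.tag | cities.qty | cities.score
8 | B | 80 | 8
After SELECT (1 rows):
depts.tag | cities.score
B | 8

== RESULT ==
depts.tag | cities.score
B | 8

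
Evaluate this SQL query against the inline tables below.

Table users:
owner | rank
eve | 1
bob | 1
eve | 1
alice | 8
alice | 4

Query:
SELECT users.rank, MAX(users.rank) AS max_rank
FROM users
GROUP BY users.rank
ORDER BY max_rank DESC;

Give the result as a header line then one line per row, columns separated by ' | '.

== RESULT ==
users.rank | max_rank
8 | 8
4 | 4
1 | 1

Derivation:
After GROUP BY (3 rows):
users.rank | max_rank
1 | 1
8 | 8
4 | 4
After ORDER BY (3 rows):
users.rank | max_rank
8 | 8
4 | 4
1 | 1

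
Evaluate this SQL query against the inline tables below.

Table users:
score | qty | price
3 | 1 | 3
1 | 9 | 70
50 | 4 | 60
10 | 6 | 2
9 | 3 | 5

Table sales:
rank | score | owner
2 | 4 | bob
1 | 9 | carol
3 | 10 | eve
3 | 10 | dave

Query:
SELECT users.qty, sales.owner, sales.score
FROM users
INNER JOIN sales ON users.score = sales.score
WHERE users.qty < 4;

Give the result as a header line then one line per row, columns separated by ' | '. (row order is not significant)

After JOIN sales (3 rows):
users.score | users.qty | users.price | sales.rank | sales.score | sales.owner
10 | 6 | 2 | 3 | 10 | eve
10 | 6 | 2 | 3 | 10 | dave
9 | 3 | 5 | 1 | 9 | carol
After WHERE (1 rows):
users.score | users.qty | users.price | sales.rank | sales.score | sales.owner
9 | 3 | 5 | 1 | 9 | carol
After SELECT (1 rows):
users.qty | sales.owner | sales.score
3 | carol | 9

== RESULT ==
users.qty | sales.owner | sales.score
3 | carol | 9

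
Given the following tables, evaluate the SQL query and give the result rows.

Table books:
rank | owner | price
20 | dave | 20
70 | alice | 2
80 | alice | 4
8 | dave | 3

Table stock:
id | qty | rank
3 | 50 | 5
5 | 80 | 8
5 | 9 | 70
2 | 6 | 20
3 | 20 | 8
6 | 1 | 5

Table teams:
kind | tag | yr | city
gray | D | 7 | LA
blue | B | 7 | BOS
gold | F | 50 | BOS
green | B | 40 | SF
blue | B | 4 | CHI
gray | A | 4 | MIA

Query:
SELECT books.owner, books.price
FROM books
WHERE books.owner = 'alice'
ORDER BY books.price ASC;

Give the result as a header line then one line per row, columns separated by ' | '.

After WHERE (2 rows):
books.rank | books.owner | books.price
70 | alice | 2
80 | alice | 4
After SELECT (2 rows):
books.owner | books.price
alice | 2
alice | 4
After ORDER BY (2 rows):
books.owner | books.price
alice | 2
alice | 4

== RESULT ==
books.owner | books.price
alice | 2
alice | 4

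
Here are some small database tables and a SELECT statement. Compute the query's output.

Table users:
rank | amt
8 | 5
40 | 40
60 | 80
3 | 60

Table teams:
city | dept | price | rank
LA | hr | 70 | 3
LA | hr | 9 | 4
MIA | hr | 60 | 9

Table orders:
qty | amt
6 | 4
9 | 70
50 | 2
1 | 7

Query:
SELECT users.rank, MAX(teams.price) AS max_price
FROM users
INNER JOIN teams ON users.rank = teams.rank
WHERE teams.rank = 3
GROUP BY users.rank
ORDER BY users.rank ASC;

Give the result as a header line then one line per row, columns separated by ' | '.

After JOIN teams (1 rows):
users.rank | users.amt | teams.city | teams.dept | teams.price | teams.rank
3 | 60 | LA | hr | 70 | 3
After WHERE (1 rows):
users.rank | users.amt | teams.city | teams.dept | teams.price | teams.rank
3 | 60 | LA | hr | 70 | 3
After GROUP BY (1 rows):
users.rank | max_price
3 | 70
After ORDER BY (1 rows):
users.rank | max_price
3 | 70

== RESULT ==
users.rank | max_price
3 | 70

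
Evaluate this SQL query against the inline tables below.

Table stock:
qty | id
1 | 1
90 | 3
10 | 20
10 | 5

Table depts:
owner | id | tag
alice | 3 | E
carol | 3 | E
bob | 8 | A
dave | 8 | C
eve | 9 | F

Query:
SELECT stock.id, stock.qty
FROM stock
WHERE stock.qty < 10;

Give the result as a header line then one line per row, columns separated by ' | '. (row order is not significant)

After WHERE (1 rows):
stock.qty | stock.id
1 | 1
After SELECT (1 rows):
stock.id | stock.qty
1 | 1

== RESULT ==
stock.id | stock.qty
1 | 1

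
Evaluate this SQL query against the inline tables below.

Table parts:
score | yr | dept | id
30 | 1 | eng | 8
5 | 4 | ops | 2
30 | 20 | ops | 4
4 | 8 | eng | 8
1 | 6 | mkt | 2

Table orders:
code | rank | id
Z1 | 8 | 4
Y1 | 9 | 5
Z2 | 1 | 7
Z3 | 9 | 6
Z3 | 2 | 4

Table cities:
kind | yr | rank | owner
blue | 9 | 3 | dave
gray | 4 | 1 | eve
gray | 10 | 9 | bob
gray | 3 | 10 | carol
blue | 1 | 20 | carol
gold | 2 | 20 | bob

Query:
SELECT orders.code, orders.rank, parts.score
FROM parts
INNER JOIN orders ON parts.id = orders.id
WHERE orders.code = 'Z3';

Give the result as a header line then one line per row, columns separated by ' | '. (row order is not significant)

== RESULT ==
orders.code | orders.rank | parts.score
Z3 | 2 | 30

Derivation:
After JOIN orders (2 rows):
parts.score | parts.yr | parts.dept | parts.id | orders.code | orders.rank | orders.id
30 | 20 | ops | 4 | Z1 | 8 | 4
30 | 20 | ops | 4 | Z3 | 2 | 4
After WHERE (1 rows):
parts.score | parts.yr | parts.dept | parts.id | orders.code | orders.rank | orders.id
30 | 20 | ops | 4 | Z3 | 2 | 4
After SELECT (1 rows):
orders.code | orders.rank | parts.score
Z3 | 2 | 30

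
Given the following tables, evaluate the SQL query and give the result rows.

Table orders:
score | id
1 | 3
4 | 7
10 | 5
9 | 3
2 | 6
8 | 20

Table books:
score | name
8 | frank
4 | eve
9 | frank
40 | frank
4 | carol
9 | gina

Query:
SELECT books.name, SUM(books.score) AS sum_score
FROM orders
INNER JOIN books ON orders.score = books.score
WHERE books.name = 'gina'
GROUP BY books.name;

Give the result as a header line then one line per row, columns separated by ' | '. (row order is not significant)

After JOIN books (5 rows):
orders.score | orders.id | books.score | books.name
4 | 7 | 4 | eve
4 | 7 | 4 | carol
9 | 3 | 9 | frank
9 | 3 | 9 | gina
8 | 20 | 8 | frank
After WHERE (1 rows):
orders.score | orders.id | books.score | books.name
9 | 3 | 9 | gina
After GROUP BY (1 rows):
books.name | sum_score
gina | 9

== RESULT ==
books.name | sum_score
gina | 9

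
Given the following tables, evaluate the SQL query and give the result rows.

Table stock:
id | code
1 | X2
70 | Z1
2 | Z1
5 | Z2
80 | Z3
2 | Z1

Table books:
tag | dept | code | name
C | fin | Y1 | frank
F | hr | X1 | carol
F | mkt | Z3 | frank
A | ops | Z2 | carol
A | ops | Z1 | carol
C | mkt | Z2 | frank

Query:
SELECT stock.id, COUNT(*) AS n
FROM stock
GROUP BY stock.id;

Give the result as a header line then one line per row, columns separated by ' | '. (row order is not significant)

After GROUP BY (5 rows):
stock.id | n
1 | 1
70 | 1
2 | 2
5 | 1
80 | 1

== RESULT ==
stock.id | n
1 | 1
70 | 1
2 | 2
5 | 1
80 | 1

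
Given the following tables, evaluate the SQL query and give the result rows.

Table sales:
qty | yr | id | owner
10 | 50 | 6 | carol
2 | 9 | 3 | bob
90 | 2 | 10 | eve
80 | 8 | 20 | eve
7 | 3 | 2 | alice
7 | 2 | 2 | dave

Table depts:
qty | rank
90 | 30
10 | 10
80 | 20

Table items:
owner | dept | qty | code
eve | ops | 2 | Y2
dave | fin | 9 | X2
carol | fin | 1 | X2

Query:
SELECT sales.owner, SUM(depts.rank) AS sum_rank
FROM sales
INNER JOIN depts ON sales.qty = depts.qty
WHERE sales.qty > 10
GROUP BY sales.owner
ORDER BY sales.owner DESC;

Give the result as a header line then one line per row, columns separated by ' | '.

== RESULT ==
sales.owner | sum_rank
eve | 50

Derivation:
After JOIN depts (3 rows):
sales.qty | sales.yr | sales.id | sales.owner | depts.qty | depts.rank
10 | 50 | 6 | carol | 10 | 10
90 | 2 | 10 | eve | 90 | 30
80 | 8 | 20 | eve | 80 | 20
After WHERE (2 rows):
sales.qty | sales.yr | sales.id | sales.owner | depts.qty | depts.rank
90 | 2 | 10 | eve | 90 | 30
80 | 8 | 20 | eve | 80 | 20
After GROUP BY (1 rows):
sales.owner | sum_rank
eve | 50
After ORDER BY (1 rows):
sales.owner | sum_rank
eve | 50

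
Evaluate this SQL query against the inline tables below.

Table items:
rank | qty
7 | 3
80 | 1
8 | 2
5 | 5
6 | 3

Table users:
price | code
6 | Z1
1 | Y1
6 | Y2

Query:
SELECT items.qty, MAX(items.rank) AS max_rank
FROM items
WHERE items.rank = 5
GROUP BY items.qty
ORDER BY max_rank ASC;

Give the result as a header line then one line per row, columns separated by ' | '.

After WHERE (1 rows):
items.rank | items.qty
5 | 5
After GROUP BY (1 rows):
items.qty | max_rank
5 | 5
After ORDER BY (1 rows):
items.qty | max_rank
5 | 5

== RESULT ==
items.qty | max_rank
5 | 5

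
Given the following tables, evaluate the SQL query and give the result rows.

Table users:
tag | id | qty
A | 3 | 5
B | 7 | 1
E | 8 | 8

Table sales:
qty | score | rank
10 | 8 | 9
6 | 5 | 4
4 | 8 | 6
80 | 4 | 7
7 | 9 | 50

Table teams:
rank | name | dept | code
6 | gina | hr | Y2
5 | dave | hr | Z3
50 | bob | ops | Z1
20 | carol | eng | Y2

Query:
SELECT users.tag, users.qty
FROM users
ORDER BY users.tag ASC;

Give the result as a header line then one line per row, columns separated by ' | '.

== RESULT ==
users.tag | users.qty
A | 5
B | 1
E | 8

Derivation:
After SELECT (3 rows):
users.tag | users.qty
A | 5
B | 1
E | 8
After ORDER BY (3 rows):
users.tag | users.qty
A | 5
B | 1
E | 8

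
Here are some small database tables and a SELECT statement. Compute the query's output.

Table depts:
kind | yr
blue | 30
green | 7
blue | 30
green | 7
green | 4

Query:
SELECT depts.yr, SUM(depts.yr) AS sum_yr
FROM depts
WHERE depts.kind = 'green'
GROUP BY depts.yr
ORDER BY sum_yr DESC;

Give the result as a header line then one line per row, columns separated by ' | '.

== RESULT ==
depts.yr | sum_yr
7 | 14
4 | 4

Derivation:
After WHERE (3 rows):
depts.kind | depts.yr
green | 7
green | 7
green | 4
After GROUP BY (2 rows):
depts.yr | sum_yr
7 | 14
4 | 4
After ORDER BY (2 rows):
depts.yr | sum_yr
7 | 14
4 | 4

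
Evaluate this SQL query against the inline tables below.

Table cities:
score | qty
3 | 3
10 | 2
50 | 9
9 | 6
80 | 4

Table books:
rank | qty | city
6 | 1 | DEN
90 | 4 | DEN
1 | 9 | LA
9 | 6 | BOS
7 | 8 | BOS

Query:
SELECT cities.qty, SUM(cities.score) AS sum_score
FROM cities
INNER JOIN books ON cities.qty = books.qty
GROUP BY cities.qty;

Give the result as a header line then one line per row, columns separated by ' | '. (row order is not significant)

== RESULT ==
cities.qty | sum_score
9 | 50
6 | 9
4 | 80

Derivation:
After JOIN books (3 rows):
cities.score | cities.qty | books.rank | books.qty | books.city
50 | 9 | 1 | 9 | LA
9 | 6 | 9 | 6 | BOS
80 | 4 | 90 | 4 | DEN
After GROUP BY (3 rows):
cities.qty | sum_score
9 | 50
6 | 9
4 | 80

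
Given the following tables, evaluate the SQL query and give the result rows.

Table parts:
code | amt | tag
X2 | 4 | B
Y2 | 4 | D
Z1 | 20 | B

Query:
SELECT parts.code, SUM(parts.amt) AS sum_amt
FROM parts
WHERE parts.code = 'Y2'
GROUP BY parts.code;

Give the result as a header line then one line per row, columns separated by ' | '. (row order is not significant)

== RESULT ==
parts.code | sum_amt
Y2 | 4

Derivation:
After WHERE (1 rows):
parts.code | parts.amt | parts.tag
Y2 | 4 | D
After GROUP BY (1 rows):
parts.code | sum_amt
Y2 | 4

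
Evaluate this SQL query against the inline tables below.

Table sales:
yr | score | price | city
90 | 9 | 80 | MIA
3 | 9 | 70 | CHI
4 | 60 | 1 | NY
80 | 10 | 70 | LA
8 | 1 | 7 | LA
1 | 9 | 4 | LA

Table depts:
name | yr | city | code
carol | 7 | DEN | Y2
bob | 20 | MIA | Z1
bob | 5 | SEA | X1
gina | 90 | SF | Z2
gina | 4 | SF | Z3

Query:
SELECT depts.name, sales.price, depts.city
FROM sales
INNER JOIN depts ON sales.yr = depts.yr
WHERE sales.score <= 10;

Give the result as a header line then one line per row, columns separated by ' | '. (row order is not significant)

== RESULT ==
depts.name | sales.price | depts.city
gina | 80 | SF

Derivation:
After JOIN depts (2 rows):
sales.yr | sales.score | sales.price | sales.city | depts.name | depts.yr | depts.city | depts.code
90 | 9 | 80 | MIA | gina | 90 | SF | Z2
4 | 60 | 1 | NY | gina | 4 | SF | Z3
After WHERE (1 rows):
sales.yr | sales.score | sales.price | sales.city | depts.name | depts.yr | depts.city | depts.code
90 | 9 | 80 | MIA | gina | 90 | SF | Z2
After SELECT (1 rows):
depts.name | sales.price | depts.city
gina | 80 | SF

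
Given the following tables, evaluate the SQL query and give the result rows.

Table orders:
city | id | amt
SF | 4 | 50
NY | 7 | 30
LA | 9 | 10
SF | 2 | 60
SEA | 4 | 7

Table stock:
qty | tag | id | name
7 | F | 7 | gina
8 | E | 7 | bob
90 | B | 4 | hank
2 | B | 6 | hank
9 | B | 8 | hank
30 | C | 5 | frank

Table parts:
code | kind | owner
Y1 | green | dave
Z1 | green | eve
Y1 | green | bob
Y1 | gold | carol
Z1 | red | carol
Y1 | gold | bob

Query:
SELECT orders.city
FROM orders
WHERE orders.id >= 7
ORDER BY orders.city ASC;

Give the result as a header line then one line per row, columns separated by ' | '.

== RESULT ==
orders.city
LA
NY

Derivation:
After WHERE (2 rows):
orders.city | orders.id | orders.amt
NY | 7 | 30
LA | 9 | 10
After SELECT (2 rows):
orders.city
NY
LA
After ORDER BY (2 rows):
orders.city
LA
NY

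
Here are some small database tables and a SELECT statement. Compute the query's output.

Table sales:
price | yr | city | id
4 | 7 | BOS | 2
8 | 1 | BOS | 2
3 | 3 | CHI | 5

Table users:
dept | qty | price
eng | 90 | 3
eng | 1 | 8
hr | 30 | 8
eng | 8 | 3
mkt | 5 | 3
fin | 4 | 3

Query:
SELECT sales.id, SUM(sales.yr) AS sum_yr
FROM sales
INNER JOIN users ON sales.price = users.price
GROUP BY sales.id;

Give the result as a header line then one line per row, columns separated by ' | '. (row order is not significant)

After JOIN users (6 rows):
sales.price | sales.yr | sales.city | sales.id | users.dept | users.qty | users.price
8 | 1 | BOS | 2 | eng | 1 | 8
8 | 1 | BOS | 2 | hr | 30 | 8
3 | 3 | CHI | 5 | eng | 90 | 3
3 | 3 | CHI | 5 | eng | 8 | 3
3 | 3 | CHI | 5 | mkt | 5 | 3
3 | 3 | CHI | 5 | fin | 4 | 3
After GROUP BY (2 rows):
sales.id | sum_yr
2 | 2
5 | 12

== RESULT ==
sales.id | sum_yr
2 | 2
5 | 12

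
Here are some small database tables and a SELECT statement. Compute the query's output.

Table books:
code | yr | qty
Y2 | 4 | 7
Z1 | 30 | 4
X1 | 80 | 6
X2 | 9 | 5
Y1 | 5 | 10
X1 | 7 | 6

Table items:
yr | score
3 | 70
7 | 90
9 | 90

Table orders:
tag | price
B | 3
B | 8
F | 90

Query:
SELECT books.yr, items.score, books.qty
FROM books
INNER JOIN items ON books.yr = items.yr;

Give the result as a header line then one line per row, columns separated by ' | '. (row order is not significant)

After JOIN items (2 rows):
books.code | books.yr | books.qty | items.yr | items.score
X2 | 9 | 5 | 9 | 90
X1 | 7 | 6 | 7 | 90
After SELECT (2 rows):
books.yr | items.score | books.qty
9 | 90 | 5
7 | 90 | 6

== RESULT ==
books.yr | items.score | books.qty
9 | 90 | 5
7 | 90 | 6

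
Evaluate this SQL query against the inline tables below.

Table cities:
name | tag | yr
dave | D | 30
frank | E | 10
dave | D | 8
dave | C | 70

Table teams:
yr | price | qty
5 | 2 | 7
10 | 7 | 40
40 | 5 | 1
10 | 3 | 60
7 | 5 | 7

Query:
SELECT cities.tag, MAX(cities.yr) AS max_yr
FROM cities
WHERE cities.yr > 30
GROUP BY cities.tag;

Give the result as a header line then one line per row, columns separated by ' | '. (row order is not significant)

After WHERE (1 rows):
cities.name | cities.tag | cities.yr
dave | C | 70
After GROUP BY (1 rows):
cities.tag | max_yr
C | 70

== RESULT ==
cities.tag | max_yr
C | 70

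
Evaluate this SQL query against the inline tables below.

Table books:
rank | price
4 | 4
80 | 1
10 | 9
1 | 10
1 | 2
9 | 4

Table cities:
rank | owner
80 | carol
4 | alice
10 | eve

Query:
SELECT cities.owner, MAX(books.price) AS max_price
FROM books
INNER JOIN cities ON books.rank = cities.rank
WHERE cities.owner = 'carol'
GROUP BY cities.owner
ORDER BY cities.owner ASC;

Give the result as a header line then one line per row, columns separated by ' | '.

After JOIN cities (3 rows):
books.rank | books.price | cities.rank | cities.owner
4 | 4 | 4 | alice
80 | 1 | 80 | carol
10 | 9 | 10 | eve
After WHERE (1 rows):
books.rank | books.price | cities.rank | cities.owner
80 | 1 | 80 | carol
After GROUP BY (1 rows):
cities.owner | max_price
carol | 1
After ORDER BY (1 rows):
cities.owner | max_price
carol | 1

== RESULT ==
cities.owner | max_price
carol | 1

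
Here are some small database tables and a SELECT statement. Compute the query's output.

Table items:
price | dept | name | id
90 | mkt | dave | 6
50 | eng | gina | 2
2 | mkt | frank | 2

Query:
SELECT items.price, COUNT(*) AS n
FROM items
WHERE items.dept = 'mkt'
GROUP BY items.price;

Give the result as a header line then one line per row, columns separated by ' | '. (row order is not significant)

== RESULT ==
items.price | n
90 | 1
2 | 1

Derivation:
After WHERE (2 rows):
items.price | items.dept | items.name | items.id
90 | mkt | dave | 6
2 | mkt | frank | 2
After GROUP BY (2 rows):
items.price | n
90 | 1
2 | 1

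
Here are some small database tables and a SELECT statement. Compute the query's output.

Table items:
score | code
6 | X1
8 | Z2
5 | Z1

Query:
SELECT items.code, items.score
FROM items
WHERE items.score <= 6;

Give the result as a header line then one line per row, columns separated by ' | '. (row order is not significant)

== RESULT ==
items.code | items.score
X1 | 6
Z1 | 5

Derivation:
After WHERE (2 rows):
items.score | items.code
6 | X1
5 | Z1
After SELECT (2 rows):
items.code | items.score
X1 | 6
Z1 | 5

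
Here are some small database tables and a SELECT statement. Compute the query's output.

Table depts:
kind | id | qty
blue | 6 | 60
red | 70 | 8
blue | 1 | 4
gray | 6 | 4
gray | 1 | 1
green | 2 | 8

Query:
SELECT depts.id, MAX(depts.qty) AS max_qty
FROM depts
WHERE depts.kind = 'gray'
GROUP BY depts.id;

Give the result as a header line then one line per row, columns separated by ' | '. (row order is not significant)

== RESULT ==
depts.id | max_qty
6 | 4
1 | 1

Derivation:
After WHERE (2 rows):
depts.kind | depts.id | depts.qty
gray | 6 | 4
gray | 1 | 1
After GROUP BY (2 rows):
depts.id | max_qty
6 | 4
1 | 1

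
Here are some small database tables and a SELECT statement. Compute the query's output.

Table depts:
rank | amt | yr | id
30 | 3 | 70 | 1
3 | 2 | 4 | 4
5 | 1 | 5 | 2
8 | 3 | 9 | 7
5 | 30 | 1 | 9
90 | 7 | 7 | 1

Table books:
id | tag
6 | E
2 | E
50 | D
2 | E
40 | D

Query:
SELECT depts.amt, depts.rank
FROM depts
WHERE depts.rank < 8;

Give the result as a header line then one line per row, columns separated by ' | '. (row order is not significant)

== RESULT ==
depts.amt | depts.rank
2 | 3
1 | 5
30 | 5

Derivation:
After WHERE (3 rows):
depts.rank | depts.amt | depts.yr | depts.id
3 | 2 | 4 | 4
5 | 1 | 5 | 2
5 | 30 | 1 | 9
After SELECT (3 rows):
depts.amt | depts.rank
2 | 3
1 | 5
30 | 5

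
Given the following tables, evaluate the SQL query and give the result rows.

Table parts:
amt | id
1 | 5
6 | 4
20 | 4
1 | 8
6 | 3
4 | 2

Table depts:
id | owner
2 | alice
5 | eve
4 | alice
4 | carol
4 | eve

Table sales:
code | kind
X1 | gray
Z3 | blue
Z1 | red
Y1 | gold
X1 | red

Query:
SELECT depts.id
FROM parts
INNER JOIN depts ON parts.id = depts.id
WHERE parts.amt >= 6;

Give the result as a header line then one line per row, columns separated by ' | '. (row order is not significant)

After JOIN depts (8 rows):
parts.amt | parts.id | depts.id | depts.owner
1 | 5 | 5 | eve
6 | 4 | 4 | alice
6 | 4 | 4 | carol
6 | 4 | 4 | eve
20 | 4 | 4 | alice
20 | 4 | 4 | carol
20 | 4 | 4 | eve
4 | 2 | 2 | alice
After WHERE (6 rows):
parts.amt | parts.id | depts.id | depts.owner
6 | 4 | 4 | alice
6 | 4 | 4 | carol
6 | 4 | 4 | eve
20 | 4 | 4 | alice
20 | 4 | 4 | carol
20 | 4 | 4 | eve
After SELECT (6 rows):
depts.id
4
4
4
4
4
4

== RESULT ==
depts.id
4
4
4
4
4
4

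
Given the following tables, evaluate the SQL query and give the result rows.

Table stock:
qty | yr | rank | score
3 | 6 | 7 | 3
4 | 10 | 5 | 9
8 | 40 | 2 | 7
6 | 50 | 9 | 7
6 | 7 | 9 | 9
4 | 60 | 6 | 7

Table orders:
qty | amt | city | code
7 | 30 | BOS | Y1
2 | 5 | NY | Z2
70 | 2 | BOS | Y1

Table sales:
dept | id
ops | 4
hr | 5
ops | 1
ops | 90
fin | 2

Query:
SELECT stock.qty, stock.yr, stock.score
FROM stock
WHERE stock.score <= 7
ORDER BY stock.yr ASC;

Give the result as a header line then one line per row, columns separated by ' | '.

After WHERE (4 rows):
stock.qty | stock.yr | stock.rank | stock.score
3 | 6 | 7 | 3
8 | 40 | 2 | 7
6 | 50 | 9 | 7
4 | 60 | 6 | 7
After SELECT (4 rows):
stock.qty | stock.yr | stock.score
3 | 6 | 3
8 | 40 | 7
6 | 50 | 7
4 | 60 | 7
After ORDER BY (4 rows):
stock.qty | stock.yr | stock.score
3 | 6 | 3
8 | 40 | 7
6 | 50 | 7
4 | 60 | 7

== RESULT ==
stock.qty | stock.yr | stock.score
3 | 6 | 3
8 | 40 | 7
6 | 50 | 7
4 | 60 | 7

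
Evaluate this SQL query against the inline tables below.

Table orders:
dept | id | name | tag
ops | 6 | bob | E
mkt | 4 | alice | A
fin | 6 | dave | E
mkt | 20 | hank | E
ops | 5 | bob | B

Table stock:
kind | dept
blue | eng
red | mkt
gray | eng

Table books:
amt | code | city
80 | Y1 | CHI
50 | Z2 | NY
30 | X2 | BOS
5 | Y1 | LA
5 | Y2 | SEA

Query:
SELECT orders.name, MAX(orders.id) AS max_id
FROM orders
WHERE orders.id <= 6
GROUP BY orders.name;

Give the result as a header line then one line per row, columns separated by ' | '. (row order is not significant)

== RESULT ==
orders.name | max_id
bob | 6
alice | 4
dave | 6

Derivation:
After WHERE (4 rows):
orders.dept | orders.id | orders.name | orders.tag
ops | 6 | bob | E
mkt | 4 | alice | A
fin | 6 | dave | E
ops | 5 | bob | B
After GROUP BY (3 rows):
orders.name | max_id
bob | 6
alice | 4
dave | 6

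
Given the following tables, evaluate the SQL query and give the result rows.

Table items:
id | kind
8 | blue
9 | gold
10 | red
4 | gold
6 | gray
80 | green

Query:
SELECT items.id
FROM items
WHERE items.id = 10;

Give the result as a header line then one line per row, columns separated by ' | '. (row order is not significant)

After WHERE (1 rows):
items.id | items.kind
10 | red
After SELECT (1 rows):
items.id
10

== RESULT ==
items.id
10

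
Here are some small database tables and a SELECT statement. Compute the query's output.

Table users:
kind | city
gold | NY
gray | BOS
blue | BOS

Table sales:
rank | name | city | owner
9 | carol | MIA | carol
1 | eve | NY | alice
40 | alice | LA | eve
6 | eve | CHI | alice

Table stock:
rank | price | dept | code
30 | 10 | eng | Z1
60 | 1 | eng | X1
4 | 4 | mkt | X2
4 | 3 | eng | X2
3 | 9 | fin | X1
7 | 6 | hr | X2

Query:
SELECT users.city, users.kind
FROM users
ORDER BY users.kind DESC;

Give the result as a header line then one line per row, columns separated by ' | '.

After SELECT (3 rows):
users.city | users.kind
NY | gold
BOS | gray
BOS | blue
After ORDER BY (3 rows):
users.city | users.kind
BOS | gray
NY | gold
BOS | blue

== RESULT ==
users.city | users.kind
BOS | gray
NY | gold
BOS | blue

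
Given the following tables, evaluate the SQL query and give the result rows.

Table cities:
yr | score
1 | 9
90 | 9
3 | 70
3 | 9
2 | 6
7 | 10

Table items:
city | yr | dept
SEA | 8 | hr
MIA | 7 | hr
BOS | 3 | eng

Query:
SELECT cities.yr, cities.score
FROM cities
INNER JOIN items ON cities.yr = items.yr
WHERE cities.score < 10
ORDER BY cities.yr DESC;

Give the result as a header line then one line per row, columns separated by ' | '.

After JOIN items (3 rows):
cities.yr | cities.score | items.city | items.yr | items.dept
3 | 70 | BOS | 3 | eng
3 | 9 | BOS | 3 | eng
7 | 10 | MIA | 7 | hr
After WHERE (1 rows):
cities.yr | cities.score | items.city | items.yr | items.dept
3 | 9 | BOS | 3 | eng
After SELECT (1 rows):
cities.yr | cities.score
3 | 9
After ORDER BY (1 rows):
cities.yr | cities.score
3 | 9

== RESULT ==
cities.yr | cities.score
3 | 9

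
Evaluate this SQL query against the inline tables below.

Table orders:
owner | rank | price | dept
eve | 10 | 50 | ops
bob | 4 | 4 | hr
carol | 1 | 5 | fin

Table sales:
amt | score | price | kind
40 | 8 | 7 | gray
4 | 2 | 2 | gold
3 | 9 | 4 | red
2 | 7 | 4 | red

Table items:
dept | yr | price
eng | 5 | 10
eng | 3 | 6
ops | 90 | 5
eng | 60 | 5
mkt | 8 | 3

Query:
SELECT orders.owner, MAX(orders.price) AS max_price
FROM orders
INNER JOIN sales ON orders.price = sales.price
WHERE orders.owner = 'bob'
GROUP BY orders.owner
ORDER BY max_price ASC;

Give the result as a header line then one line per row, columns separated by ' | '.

== RESULT ==
orders.owner | max_price
bob | 4

Derivation:
After JOIN sales (2 rows):
orders.owner | orders.rank | orders.price | orders.dept | sales.amt | sales.score | sales.price | sales.kind
bob | 4 | 4 | hr | 3 | 9 | 4 | red
bob | 4 | 4 | hr | 2 | 7 | 4 | red
After WHERE (2 rows):
orders.owner | orders.rank | orders.price | orders.dept | sales.amt | sales.score | sales.price | sales.kind
bob | 4 | 4 | hr | 3 | 9 | 4 | red
bob | 4 | 4 | hr | 2 | 7 | 4 | red
After GROUP BY (1 rows):
orders.owner | max_price
bob | 4
After ORDER BY (1 rows):
orders.owner | max_price
bob | 4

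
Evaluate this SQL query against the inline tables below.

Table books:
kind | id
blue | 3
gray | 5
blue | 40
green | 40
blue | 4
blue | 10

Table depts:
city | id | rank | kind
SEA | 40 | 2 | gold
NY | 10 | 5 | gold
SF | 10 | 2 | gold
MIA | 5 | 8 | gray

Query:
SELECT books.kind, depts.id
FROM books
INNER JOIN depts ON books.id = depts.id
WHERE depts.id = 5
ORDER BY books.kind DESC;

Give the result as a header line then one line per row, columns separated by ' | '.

== RESULT ==
books.kind | depts.id
gray | 5

Derivation:
After JOIN depts (5 rows):
books.kind | books.id | depts.city | depts.id | depts.rank | depts.kind
gray | 5 | MIA | 5 | 8 | gray
blue | 40 | SEA | 40 | 2 | gold
green | 40 | SEA | 40 | 2 | gold
blue | 10 | NY | 10 | 5 | gold
blue | 10 | SF | 10 | 2 | gold
After WHERE (1 rows):
books.kind | books.id | depts.city | depts.id | depts.rank | depts.kind
gray | 5 | MIA | 5 | 8 | gray
After SELECT (1 rows):
books.kind | depts.id
gray | 5
After ORDER BY (1 rows):
books.kind | depts.id
gray | 5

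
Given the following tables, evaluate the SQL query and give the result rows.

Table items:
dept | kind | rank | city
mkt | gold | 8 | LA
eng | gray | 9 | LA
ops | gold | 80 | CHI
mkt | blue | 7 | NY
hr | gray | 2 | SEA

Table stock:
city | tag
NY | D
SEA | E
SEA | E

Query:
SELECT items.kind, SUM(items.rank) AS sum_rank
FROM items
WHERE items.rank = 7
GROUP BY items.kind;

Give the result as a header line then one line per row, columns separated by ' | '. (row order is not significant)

== RESULT ==
items.kind | sum_rank
blue | 7

Derivation:
After WHERE (1 rows):
items.dept | items.kind | items.rank | items.city
mkt | blue | 7 | NY
After GROUP BY (1 rows):
items.kind | sum_rank
blue | 7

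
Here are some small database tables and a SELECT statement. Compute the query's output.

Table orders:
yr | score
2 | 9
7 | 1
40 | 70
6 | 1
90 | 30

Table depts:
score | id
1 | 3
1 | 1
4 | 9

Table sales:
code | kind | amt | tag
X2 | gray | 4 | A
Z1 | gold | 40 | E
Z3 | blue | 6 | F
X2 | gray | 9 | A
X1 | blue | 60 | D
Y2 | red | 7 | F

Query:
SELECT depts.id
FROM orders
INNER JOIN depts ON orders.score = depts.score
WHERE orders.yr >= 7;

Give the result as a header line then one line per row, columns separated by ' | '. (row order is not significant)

== RESULT ==
depts.id
3
1

Derivation:
After JOIN depts (4 rows):
orders.yr | orders.score | depts.score | depts.id
7 | 1 | 1 | 3
7 | 1 | 1 | 1
6 | 1 | 1 | 3
6 | 1 | 1 | 1
After WHERE (2 rows):
orders.yr | orders.score | depts.score | depts.id
7 | 1 | 1 | 3
7 | 1 | 1 | 1
After SELECT (2 rows):
depts.id
3
1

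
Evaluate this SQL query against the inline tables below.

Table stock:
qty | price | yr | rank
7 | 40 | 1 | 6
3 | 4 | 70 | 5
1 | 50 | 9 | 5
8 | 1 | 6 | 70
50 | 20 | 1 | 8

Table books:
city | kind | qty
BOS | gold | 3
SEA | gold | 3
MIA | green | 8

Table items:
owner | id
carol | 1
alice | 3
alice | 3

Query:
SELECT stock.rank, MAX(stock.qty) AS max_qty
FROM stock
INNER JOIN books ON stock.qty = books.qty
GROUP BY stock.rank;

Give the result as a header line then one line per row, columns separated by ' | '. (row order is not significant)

== RESULT ==
stock.rank | max_qty
5 | 3
70 | 8

Derivation:
After JOIN books (3 rows):
stock.qty | stock.price | stock.yr | stock.rank | books.city | books.kind | books.qty
3 | 4 | 70 | 5 | BOS | gold | 3
3 | 4 | 70 | 5 | SEA | gold | 3
8 | 1 | 6 | 70 | MIA | green | 8
After GROUP BY (2 rows):
stock.rank | max_qty
5 | 3
70 | 8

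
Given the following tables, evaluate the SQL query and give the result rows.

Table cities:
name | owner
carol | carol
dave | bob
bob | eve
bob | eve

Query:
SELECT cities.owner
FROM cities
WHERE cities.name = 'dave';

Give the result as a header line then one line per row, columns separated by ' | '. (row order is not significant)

After WHERE (1 rows):
cities.name | cities.owner
dave | bob
After SELECT (1 rows):
cities.owner
bob

== RESULT ==
cities.owner
bob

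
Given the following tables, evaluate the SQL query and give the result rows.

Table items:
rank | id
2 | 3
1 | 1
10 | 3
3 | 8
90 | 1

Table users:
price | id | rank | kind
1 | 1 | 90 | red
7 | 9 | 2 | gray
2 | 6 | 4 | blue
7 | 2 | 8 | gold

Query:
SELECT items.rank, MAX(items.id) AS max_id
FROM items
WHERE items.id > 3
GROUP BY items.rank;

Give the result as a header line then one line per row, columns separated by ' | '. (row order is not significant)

== RESULT ==
items.rank | max_id
3 | 8

Derivation:
After WHERE (1 rows):
items.rank | items.id
3 | 8
After GROUP BY (1 rows):
items.rank | max_id
3 | 8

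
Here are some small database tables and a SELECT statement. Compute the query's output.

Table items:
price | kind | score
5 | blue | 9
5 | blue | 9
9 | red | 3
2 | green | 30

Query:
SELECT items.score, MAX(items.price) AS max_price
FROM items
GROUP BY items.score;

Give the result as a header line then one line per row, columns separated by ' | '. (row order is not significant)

After GROUP BY (3 rows):
items.score | max_price
9 | 5
3 | 9
30 | 2

== RESULT ==
items.score | max_price
9 | 5
3 | 9
30 | 2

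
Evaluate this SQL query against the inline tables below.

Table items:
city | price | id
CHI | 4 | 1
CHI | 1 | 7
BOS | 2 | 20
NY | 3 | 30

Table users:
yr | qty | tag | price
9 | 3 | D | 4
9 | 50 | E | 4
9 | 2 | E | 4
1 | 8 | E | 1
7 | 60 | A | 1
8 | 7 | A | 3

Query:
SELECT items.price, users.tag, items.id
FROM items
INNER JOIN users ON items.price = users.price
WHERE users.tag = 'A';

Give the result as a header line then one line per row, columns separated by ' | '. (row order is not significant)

== RESULT ==
items.price | users.tag | items.id
1 | A | 7
3 | A | 30

Derivation:
After JOIN users (6 rows):
items.city | items.price | items.id | users.yr | users.qty | users.tag | users.price
CHI | 4 | 1 | 9 | 3 | D | 4
CHI | 4 | 1 | 9 | 50 | E | 4
CHI | 4 | 1 | 9 | 2 | E | 4
CHI | 1 | 7 | 1 | 8 | E | 1
CHI | 1 | 7 | 7 | 60 | A | 1
NY | 3 | 30 | 8 | 7 | A | 3
After WHERE (2 rows):
items.city | items.price | items.id | users.yr | users.qty | users.tag | users.price
CHI | 1 | 7 | 7 | 60 | A | 1
NY | 3 | 30 | 8 | 7 | A | 3
After SELECT (2 rows):
items.price | users.tag | items.id
1 | A | 7
3 | A | 30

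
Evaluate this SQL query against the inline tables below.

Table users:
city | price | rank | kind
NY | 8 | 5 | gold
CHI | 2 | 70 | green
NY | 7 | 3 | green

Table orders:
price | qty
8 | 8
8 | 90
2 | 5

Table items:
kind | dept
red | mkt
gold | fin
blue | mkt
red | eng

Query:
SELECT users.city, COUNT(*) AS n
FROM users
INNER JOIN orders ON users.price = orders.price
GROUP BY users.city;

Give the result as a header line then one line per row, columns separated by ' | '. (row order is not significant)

== RESULT ==
users.city | n
NY | 2
CHI | 1

Derivation:
After JOIN orders (3 rows):
users.city | users.price | users.rank | users.kind | orders.price | orders.qty
NY | 8 | 5 | gold | 8 | 8
NY | 8 | 5 | gold | 8 | 90
CHI | 2 | 70 | green | 2 | 5
After GROUP BY (2 rows):
users.city | n
NY | 2
CHI | 1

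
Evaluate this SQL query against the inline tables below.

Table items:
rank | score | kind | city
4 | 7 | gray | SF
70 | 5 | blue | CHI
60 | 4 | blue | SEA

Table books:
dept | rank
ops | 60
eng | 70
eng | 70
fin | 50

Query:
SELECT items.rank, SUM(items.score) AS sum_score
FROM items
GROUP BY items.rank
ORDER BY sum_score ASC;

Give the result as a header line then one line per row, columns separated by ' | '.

After GROUP BY (3 rows):
items.rank | sum_score
4 | 7
70 | 5
60 | 4
After ORDER BY (3 rows):
items.rank | sum_score
60 | 4
70 | 5
4 | 7

== RESULT ==
items.rank | sum_score
60 | 4
70 | 5
4 | 7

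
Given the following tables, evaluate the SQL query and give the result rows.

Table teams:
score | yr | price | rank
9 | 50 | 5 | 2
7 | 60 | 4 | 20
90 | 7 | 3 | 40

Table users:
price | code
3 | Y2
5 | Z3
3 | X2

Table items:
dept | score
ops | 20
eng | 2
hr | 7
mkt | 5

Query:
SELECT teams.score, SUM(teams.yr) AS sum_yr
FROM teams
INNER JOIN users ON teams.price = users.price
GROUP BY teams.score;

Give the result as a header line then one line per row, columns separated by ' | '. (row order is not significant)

== RESULT ==
teams.score | sum_yr
9 | 50
90 | 14

Derivation:
After JOIN users (3 rows):
teams.score | teams.yr | teams.price | teams.rank | users.price | users.code
9 | 50 | 5 | 2 | 5 | Z3
90 | 7 | 3 | 40 | 3 | Y2
90 | 7 | 3 | 40 | 3 | X2
After GROUP BY (2 rows):
teams.score | sum_yr
9 | 50
90 | 14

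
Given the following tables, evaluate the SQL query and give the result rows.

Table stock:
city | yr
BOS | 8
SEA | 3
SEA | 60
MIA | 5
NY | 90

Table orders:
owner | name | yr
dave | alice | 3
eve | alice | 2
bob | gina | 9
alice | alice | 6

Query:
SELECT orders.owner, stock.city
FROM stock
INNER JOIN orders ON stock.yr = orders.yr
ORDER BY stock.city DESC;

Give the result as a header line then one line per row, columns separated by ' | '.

== RESULT ==
orders.owner | stock.city
dave | SEA

Derivation:
After JOIN orders (1 rows):
stock.city | stock.yr | orders.owner | orders.name | orders.yr
SEA | 3 | dave | alice | 3
After SELECT (1 rows):
orders.owner | stock.city
dave | SEA
After ORDER BY (1 rows):
orders.owner | stock.city
dave | SEA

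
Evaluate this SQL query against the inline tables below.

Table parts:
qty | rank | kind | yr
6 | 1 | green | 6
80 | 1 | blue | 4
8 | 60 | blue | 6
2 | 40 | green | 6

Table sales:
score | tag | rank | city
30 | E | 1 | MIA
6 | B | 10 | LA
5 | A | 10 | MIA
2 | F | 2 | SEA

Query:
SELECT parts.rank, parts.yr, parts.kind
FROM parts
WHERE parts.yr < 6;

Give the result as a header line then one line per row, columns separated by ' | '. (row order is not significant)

== RESULT ==
parts.rank | parts.yr | parts.kind
1 | 4 | blue

Derivation:
After WHERE (1 rows):
parts.qty | parts.rank | parts.kind | parts.yr
80 | 1 | blue | 4
After SELECT (1 rows):
parts.rank | parts.yr | parts.kind
1 | 4 | blue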